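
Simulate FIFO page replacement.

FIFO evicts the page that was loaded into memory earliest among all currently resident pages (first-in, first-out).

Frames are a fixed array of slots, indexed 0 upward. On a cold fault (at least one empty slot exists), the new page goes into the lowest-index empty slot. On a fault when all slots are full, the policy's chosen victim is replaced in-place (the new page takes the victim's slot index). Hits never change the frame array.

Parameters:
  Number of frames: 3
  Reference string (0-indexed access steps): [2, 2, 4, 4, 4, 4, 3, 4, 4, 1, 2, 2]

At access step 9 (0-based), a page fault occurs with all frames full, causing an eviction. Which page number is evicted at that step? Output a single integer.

Step 0: ref 2 -> FAULT, frames=[2,-,-]
Step 1: ref 2 -> HIT, frames=[2,-,-]
Step 2: ref 4 -> FAULT, frames=[2,4,-]
Step 3: ref 4 -> HIT, frames=[2,4,-]
Step 4: ref 4 -> HIT, frames=[2,4,-]
Step 5: ref 4 -> HIT, frames=[2,4,-]
Step 6: ref 3 -> FAULT, frames=[2,4,3]
Step 7: ref 4 -> HIT, frames=[2,4,3]
Step 8: ref 4 -> HIT, frames=[2,4,3]
Step 9: ref 1 -> FAULT, evict 2, frames=[1,4,3]
At step 9: evicted page 2

Answer: 2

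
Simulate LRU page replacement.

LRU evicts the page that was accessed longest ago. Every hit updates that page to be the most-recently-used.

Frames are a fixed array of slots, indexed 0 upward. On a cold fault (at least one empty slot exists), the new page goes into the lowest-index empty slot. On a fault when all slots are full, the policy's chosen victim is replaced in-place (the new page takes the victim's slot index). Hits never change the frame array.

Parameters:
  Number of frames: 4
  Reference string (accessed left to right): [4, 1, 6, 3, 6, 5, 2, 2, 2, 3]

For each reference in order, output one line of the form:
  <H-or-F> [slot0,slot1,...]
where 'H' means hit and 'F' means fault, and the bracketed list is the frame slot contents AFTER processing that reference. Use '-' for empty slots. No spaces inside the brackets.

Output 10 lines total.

F [4,-,-,-]
F [4,1,-,-]
F [4,1,6,-]
F [4,1,6,3]
H [4,1,6,3]
F [5,1,6,3]
F [5,2,6,3]
H [5,2,6,3]
H [5,2,6,3]
H [5,2,6,3]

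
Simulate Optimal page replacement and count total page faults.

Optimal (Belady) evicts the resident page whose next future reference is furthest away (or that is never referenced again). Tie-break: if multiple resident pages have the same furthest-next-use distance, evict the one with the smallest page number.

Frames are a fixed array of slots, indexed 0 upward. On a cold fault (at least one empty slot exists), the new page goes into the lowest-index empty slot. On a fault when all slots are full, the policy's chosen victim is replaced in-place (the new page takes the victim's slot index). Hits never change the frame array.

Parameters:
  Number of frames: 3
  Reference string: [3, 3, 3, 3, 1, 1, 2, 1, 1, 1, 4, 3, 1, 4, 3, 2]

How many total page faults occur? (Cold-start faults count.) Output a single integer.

Answer: 5

Derivation:
Step 0: ref 3 → FAULT, frames=[3,-,-]
Step 1: ref 3 → HIT, frames=[3,-,-]
Step 2: ref 3 → HIT, frames=[3,-,-]
Step 3: ref 3 → HIT, frames=[3,-,-]
Step 4: ref 1 → FAULT, frames=[3,1,-]
Step 5: ref 1 → HIT, frames=[3,1,-]
Step 6: ref 2 → FAULT, frames=[3,1,2]
Step 7: ref 1 → HIT, frames=[3,1,2]
Step 8: ref 1 → HIT, frames=[3,1,2]
Step 9: ref 1 → HIT, frames=[3,1,2]
Step 10: ref 4 → FAULT (evict 2), frames=[3,1,4]
Step 11: ref 3 → HIT, frames=[3,1,4]
Step 12: ref 1 → HIT, frames=[3,1,4]
Step 13: ref 4 → HIT, frames=[3,1,4]
Step 14: ref 3 → HIT, frames=[3,1,4]
Step 15: ref 2 → FAULT (evict 1), frames=[3,2,4]
Total faults: 5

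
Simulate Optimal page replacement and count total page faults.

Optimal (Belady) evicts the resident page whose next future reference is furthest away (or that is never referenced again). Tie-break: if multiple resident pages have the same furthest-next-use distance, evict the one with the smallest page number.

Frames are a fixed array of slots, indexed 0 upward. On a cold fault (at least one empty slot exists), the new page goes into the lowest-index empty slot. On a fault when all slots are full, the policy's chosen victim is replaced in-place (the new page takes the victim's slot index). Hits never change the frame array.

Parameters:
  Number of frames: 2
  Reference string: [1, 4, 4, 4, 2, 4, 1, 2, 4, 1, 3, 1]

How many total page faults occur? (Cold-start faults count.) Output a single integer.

Step 0: ref 1 → FAULT, frames=[1,-]
Step 1: ref 4 → FAULT, frames=[1,4]
Step 2: ref 4 → HIT, frames=[1,4]
Step 3: ref 4 → HIT, frames=[1,4]
Step 4: ref 2 → FAULT (evict 1), frames=[2,4]
Step 5: ref 4 → HIT, frames=[2,4]
Step 6: ref 1 → FAULT (evict 4), frames=[2,1]
Step 7: ref 2 → HIT, frames=[2,1]
Step 8: ref 4 → FAULT (evict 2), frames=[4,1]
Step 9: ref 1 → HIT, frames=[4,1]
Step 10: ref 3 → FAULT (evict 4), frames=[3,1]
Step 11: ref 1 → HIT, frames=[3,1]
Total faults: 6

Answer: 6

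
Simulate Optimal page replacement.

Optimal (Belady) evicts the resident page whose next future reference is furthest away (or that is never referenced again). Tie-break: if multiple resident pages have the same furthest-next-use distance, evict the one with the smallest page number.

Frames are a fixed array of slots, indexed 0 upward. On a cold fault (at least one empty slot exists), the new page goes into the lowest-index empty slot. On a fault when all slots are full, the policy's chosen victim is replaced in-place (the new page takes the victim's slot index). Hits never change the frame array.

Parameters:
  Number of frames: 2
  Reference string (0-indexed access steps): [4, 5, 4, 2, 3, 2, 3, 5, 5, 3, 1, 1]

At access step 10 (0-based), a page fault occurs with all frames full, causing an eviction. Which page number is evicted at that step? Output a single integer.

Answer: 3

Derivation:
Step 0: ref 4 -> FAULT, frames=[4,-]
Step 1: ref 5 -> FAULT, frames=[4,5]
Step 2: ref 4 -> HIT, frames=[4,5]
Step 3: ref 2 -> FAULT, evict 4, frames=[2,5]
Step 4: ref 3 -> FAULT, evict 5, frames=[2,3]
Step 5: ref 2 -> HIT, frames=[2,3]
Step 6: ref 3 -> HIT, frames=[2,3]
Step 7: ref 5 -> FAULT, evict 2, frames=[5,3]
Step 8: ref 5 -> HIT, frames=[5,3]
Step 9: ref 3 -> HIT, frames=[5,3]
Step 10: ref 1 -> FAULT, evict 3, frames=[5,1]
At step 10: evicted page 3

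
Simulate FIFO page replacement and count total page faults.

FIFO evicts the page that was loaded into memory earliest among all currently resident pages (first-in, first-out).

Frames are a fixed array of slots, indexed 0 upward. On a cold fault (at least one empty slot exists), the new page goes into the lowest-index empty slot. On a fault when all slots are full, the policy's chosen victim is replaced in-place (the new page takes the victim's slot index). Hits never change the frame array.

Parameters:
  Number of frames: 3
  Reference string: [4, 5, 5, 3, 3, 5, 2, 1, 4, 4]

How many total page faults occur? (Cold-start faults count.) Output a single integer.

Answer: 6

Derivation:
Step 0: ref 4 → FAULT, frames=[4,-,-]
Step 1: ref 5 → FAULT, frames=[4,5,-]
Step 2: ref 5 → HIT, frames=[4,5,-]
Step 3: ref 3 → FAULT, frames=[4,5,3]
Step 4: ref 3 → HIT, frames=[4,5,3]
Step 5: ref 5 → HIT, frames=[4,5,3]
Step 6: ref 2 → FAULT (evict 4), frames=[2,5,3]
Step 7: ref 1 → FAULT (evict 5), frames=[2,1,3]
Step 8: ref 4 → FAULT (evict 3), frames=[2,1,4]
Step 9: ref 4 → HIT, frames=[2,1,4]
Total faults: 6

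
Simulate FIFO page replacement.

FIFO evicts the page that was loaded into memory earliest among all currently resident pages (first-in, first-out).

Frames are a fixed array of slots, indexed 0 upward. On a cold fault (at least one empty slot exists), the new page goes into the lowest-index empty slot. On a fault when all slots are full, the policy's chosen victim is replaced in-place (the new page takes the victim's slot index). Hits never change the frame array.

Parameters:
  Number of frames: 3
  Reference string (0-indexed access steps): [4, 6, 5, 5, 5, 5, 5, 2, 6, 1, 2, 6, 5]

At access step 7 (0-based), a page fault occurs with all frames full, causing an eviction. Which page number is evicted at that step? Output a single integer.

Step 0: ref 4 -> FAULT, frames=[4,-,-]
Step 1: ref 6 -> FAULT, frames=[4,6,-]
Step 2: ref 5 -> FAULT, frames=[4,6,5]
Step 3: ref 5 -> HIT, frames=[4,6,5]
Step 4: ref 5 -> HIT, frames=[4,6,5]
Step 5: ref 5 -> HIT, frames=[4,6,5]
Step 6: ref 5 -> HIT, frames=[4,6,5]
Step 7: ref 2 -> FAULT, evict 4, frames=[2,6,5]
At step 7: evicted page 4

Answer: 4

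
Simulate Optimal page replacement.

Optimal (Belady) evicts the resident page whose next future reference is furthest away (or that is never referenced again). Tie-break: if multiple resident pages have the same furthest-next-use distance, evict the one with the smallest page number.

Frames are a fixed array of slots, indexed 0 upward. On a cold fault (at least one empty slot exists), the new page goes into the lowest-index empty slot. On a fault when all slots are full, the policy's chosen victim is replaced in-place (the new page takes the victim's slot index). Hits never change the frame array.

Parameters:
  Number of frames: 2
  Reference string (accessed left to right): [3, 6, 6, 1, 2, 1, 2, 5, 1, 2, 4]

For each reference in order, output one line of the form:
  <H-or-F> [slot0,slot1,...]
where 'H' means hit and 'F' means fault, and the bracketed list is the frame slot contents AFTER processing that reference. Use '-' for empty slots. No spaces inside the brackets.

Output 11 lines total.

F [3,-]
F [3,6]
H [3,6]
F [1,6]
F [1,2]
H [1,2]
H [1,2]
F [1,5]
H [1,5]
F [2,5]
F [4,5]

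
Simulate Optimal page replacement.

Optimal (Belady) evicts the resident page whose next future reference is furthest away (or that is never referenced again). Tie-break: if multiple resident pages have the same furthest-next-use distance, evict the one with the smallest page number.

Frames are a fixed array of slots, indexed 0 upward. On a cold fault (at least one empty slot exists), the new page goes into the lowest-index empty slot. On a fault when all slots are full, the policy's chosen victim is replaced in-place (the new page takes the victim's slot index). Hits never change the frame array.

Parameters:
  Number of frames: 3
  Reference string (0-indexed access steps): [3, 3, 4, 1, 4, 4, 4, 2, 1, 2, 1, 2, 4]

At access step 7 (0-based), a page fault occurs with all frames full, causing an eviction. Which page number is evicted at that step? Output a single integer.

Step 0: ref 3 -> FAULT, frames=[3,-,-]
Step 1: ref 3 -> HIT, frames=[3,-,-]
Step 2: ref 4 -> FAULT, frames=[3,4,-]
Step 3: ref 1 -> FAULT, frames=[3,4,1]
Step 4: ref 4 -> HIT, frames=[3,4,1]
Step 5: ref 4 -> HIT, frames=[3,4,1]
Step 6: ref 4 -> HIT, frames=[3,4,1]
Step 7: ref 2 -> FAULT, evict 3, frames=[2,4,1]
At step 7: evicted page 3

Answer: 3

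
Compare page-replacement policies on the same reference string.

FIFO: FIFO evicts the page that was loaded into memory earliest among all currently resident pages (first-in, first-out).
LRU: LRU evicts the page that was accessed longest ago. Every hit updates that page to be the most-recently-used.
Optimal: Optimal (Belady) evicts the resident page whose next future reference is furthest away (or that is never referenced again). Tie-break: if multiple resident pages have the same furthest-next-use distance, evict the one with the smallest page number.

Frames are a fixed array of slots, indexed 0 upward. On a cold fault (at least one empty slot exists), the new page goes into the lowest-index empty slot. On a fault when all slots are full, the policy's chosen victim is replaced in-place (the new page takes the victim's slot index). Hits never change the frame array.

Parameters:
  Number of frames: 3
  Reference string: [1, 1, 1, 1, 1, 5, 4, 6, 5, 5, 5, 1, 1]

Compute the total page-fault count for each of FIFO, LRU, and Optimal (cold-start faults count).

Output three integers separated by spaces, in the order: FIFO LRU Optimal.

Answer: 5 5 4

Derivation:
--- FIFO ---
  step 0: ref 1 -> FAULT, frames=[1,-,-] (faults so far: 1)
  step 1: ref 1 -> HIT, frames=[1,-,-] (faults so far: 1)
  step 2: ref 1 -> HIT, frames=[1,-,-] (faults so far: 1)
  step 3: ref 1 -> HIT, frames=[1,-,-] (faults so far: 1)
  step 4: ref 1 -> HIT, frames=[1,-,-] (faults so far: 1)
  step 5: ref 5 -> FAULT, frames=[1,5,-] (faults so far: 2)
  step 6: ref 4 -> FAULT, frames=[1,5,4] (faults so far: 3)
  step 7: ref 6 -> FAULT, evict 1, frames=[6,5,4] (faults so far: 4)
  step 8: ref 5 -> HIT, frames=[6,5,4] (faults so far: 4)
  step 9: ref 5 -> HIT, frames=[6,5,4] (faults so far: 4)
  step 10: ref 5 -> HIT, frames=[6,5,4] (faults so far: 4)
  step 11: ref 1 -> FAULT, evict 5, frames=[6,1,4] (faults so far: 5)
  step 12: ref 1 -> HIT, frames=[6,1,4] (faults so far: 5)
  FIFO total faults: 5
--- LRU ---
  step 0: ref 1 -> FAULT, frames=[1,-,-] (faults so far: 1)
  step 1: ref 1 -> HIT, frames=[1,-,-] (faults so far: 1)
  step 2: ref 1 -> HIT, frames=[1,-,-] (faults so far: 1)
  step 3: ref 1 -> HIT, frames=[1,-,-] (faults so far: 1)
  step 4: ref 1 -> HIT, frames=[1,-,-] (faults so far: 1)
  step 5: ref 5 -> FAULT, frames=[1,5,-] (faults so far: 2)
  step 6: ref 4 -> FAULT, frames=[1,5,4] (faults so far: 3)
  step 7: ref 6 -> FAULT, evict 1, frames=[6,5,4] (faults so far: 4)
  step 8: ref 5 -> HIT, frames=[6,5,4] (faults so far: 4)
  step 9: ref 5 -> HIT, frames=[6,5,4] (faults so far: 4)
  step 10: ref 5 -> HIT, frames=[6,5,4] (faults so far: 4)
  step 11: ref 1 -> FAULT, evict 4, frames=[6,5,1] (faults so far: 5)
  step 12: ref 1 -> HIT, frames=[6,5,1] (faults so far: 5)
  LRU total faults: 5
--- Optimal ---
  step 0: ref 1 -> FAULT, frames=[1,-,-] (faults so far: 1)
  step 1: ref 1 -> HIT, frames=[1,-,-] (faults so far: 1)
  step 2: ref 1 -> HIT, frames=[1,-,-] (faults so far: 1)
  step 3: ref 1 -> HIT, frames=[1,-,-] (faults so far: 1)
  step 4: ref 1 -> HIT, frames=[1,-,-] (faults so far: 1)
  step 5: ref 5 -> FAULT, frames=[1,5,-] (faults so far: 2)
  step 6: ref 4 -> FAULT, frames=[1,5,4] (faults so far: 3)
  step 7: ref 6 -> FAULT, evict 4, frames=[1,5,6] (faults so far: 4)
  step 8: ref 5 -> HIT, frames=[1,5,6] (faults so far: 4)
  step 9: ref 5 -> HIT, frames=[1,5,6] (faults so far: 4)
  step 10: ref 5 -> HIT, frames=[1,5,6] (faults so far: 4)
  step 11: ref 1 -> HIT, frames=[1,5,6] (faults so far: 4)
  step 12: ref 1 -> HIT, frames=[1,5,6] (faults so far: 4)
  Optimal total faults: 4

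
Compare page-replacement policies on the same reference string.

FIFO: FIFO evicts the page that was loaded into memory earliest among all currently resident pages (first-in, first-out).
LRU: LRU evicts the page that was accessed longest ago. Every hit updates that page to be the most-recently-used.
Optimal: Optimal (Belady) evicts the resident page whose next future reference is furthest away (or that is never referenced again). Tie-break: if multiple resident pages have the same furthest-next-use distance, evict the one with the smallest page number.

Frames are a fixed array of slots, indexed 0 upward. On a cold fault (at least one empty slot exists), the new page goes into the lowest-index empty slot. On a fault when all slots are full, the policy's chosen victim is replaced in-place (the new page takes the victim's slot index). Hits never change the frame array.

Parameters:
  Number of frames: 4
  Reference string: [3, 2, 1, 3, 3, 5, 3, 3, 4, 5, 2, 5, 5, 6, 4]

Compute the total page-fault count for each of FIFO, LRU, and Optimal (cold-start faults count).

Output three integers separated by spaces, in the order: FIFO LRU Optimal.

Answer: 6 7 6

Derivation:
--- FIFO ---
  step 0: ref 3 -> FAULT, frames=[3,-,-,-] (faults so far: 1)
  step 1: ref 2 -> FAULT, frames=[3,2,-,-] (faults so far: 2)
  step 2: ref 1 -> FAULT, frames=[3,2,1,-] (faults so far: 3)
  step 3: ref 3 -> HIT, frames=[3,2,1,-] (faults so far: 3)
  step 4: ref 3 -> HIT, frames=[3,2,1,-] (faults so far: 3)
  step 5: ref 5 -> FAULT, frames=[3,2,1,5] (faults so far: 4)
  step 6: ref 3 -> HIT, frames=[3,2,1,5] (faults so far: 4)
  step 7: ref 3 -> HIT, frames=[3,2,1,5] (faults so far: 4)
  step 8: ref 4 -> FAULT, evict 3, frames=[4,2,1,5] (faults so far: 5)
  step 9: ref 5 -> HIT, frames=[4,2,1,5] (faults so far: 5)
  step 10: ref 2 -> HIT, frames=[4,2,1,5] (faults so far: 5)
  step 11: ref 5 -> HIT, frames=[4,2,1,5] (faults so far: 5)
  step 12: ref 5 -> HIT, frames=[4,2,1,5] (faults so far: 5)
  step 13: ref 6 -> FAULT, evict 2, frames=[4,6,1,5] (faults so far: 6)
  step 14: ref 4 -> HIT, frames=[4,6,1,5] (faults so far: 6)
  FIFO total faults: 6
--- LRU ---
  step 0: ref 3 -> FAULT, frames=[3,-,-,-] (faults so far: 1)
  step 1: ref 2 -> FAULT, frames=[3,2,-,-] (faults so far: 2)
  step 2: ref 1 -> FAULT, frames=[3,2,1,-] (faults so far: 3)
  step 3: ref 3 -> HIT, frames=[3,2,1,-] (faults so far: 3)
  step 4: ref 3 -> HIT, frames=[3,2,1,-] (faults so far: 3)
  step 5: ref 5 -> FAULT, frames=[3,2,1,5] (faults so far: 4)
  step 6: ref 3 -> HIT, frames=[3,2,1,5] (faults so far: 4)
  step 7: ref 3 -> HIT, frames=[3,2,1,5] (faults so far: 4)
  step 8: ref 4 -> FAULT, evict 2, frames=[3,4,1,5] (faults so far: 5)
  step 9: ref 5 -> HIT, frames=[3,4,1,5] (faults so far: 5)
  step 10: ref 2 -> FAULT, evict 1, frames=[3,4,2,5] (faults so far: 6)
  step 11: ref 5 -> HIT, frames=[3,4,2,5] (faults so far: 6)
  step 12: ref 5 -> HIT, frames=[3,4,2,5] (faults so far: 6)
  step 13: ref 6 -> FAULT, evict 3, frames=[6,4,2,5] (faults so far: 7)
  step 14: ref 4 -> HIT, frames=[6,4,2,5] (faults so far: 7)
  LRU total faults: 7
--- Optimal ---
  step 0: ref 3 -> FAULT, frames=[3,-,-,-] (faults so far: 1)
  step 1: ref 2 -> FAULT, frames=[3,2,-,-] (faults so far: 2)
  step 2: ref 1 -> FAULT, frames=[3,2,1,-] (faults so far: 3)
  step 3: ref 3 -> HIT, frames=[3,2,1,-] (faults so far: 3)
  step 4: ref 3 -> HIT, frames=[3,2,1,-] (faults so far: 3)
  step 5: ref 5 -> FAULT, frames=[3,2,1,5] (faults so far: 4)
  step 6: ref 3 -> HIT, frames=[3,2,1,5] (faults so far: 4)
  step 7: ref 3 -> HIT, frames=[3,2,1,5] (faults so far: 4)
  step 8: ref 4 -> FAULT, evict 1, frames=[3,2,4,5] (faults so far: 5)
  step 9: ref 5 -> HIT, frames=[3,2,4,5] (faults so far: 5)
  step 10: ref 2 -> HIT, frames=[3,2,4,5] (faults so far: 5)
  step 11: ref 5 -> HIT, frames=[3,2,4,5] (faults so far: 5)
  step 12: ref 5 -> HIT, frames=[3,2,4,5] (faults so far: 5)
  step 13: ref 6 -> FAULT, evict 2, frames=[3,6,4,5] (faults so far: 6)
  step 14: ref 4 -> HIT, frames=[3,6,4,5] (faults so far: 6)
  Optimal total faults: 6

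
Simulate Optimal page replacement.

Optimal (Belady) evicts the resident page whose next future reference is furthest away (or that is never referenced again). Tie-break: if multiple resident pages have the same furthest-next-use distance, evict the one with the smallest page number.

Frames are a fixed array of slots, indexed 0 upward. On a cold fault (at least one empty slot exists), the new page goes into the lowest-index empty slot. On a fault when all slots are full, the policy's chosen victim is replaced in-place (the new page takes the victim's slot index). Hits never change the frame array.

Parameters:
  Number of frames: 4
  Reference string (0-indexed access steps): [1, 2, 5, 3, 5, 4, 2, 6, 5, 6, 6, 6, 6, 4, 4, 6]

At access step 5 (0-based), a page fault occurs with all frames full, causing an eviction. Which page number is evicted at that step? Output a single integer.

Step 0: ref 1 -> FAULT, frames=[1,-,-,-]
Step 1: ref 2 -> FAULT, frames=[1,2,-,-]
Step 2: ref 5 -> FAULT, frames=[1,2,5,-]
Step 3: ref 3 -> FAULT, frames=[1,2,5,3]
Step 4: ref 5 -> HIT, frames=[1,2,5,3]
Step 5: ref 4 -> FAULT, evict 1, frames=[4,2,5,3]
At step 5: evicted page 1

Answer: 1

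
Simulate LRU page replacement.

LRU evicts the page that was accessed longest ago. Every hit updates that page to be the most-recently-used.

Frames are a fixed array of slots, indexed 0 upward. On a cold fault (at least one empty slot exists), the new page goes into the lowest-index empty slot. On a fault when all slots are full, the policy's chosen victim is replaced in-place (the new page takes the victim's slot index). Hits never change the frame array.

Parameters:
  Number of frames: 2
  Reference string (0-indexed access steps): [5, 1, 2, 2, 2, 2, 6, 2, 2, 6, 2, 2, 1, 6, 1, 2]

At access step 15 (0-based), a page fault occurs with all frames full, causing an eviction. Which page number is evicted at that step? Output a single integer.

Answer: 6

Derivation:
Step 0: ref 5 -> FAULT, frames=[5,-]
Step 1: ref 1 -> FAULT, frames=[5,1]
Step 2: ref 2 -> FAULT, evict 5, frames=[2,1]
Step 3: ref 2 -> HIT, frames=[2,1]
Step 4: ref 2 -> HIT, frames=[2,1]
Step 5: ref 2 -> HIT, frames=[2,1]
Step 6: ref 6 -> FAULT, evict 1, frames=[2,6]
Step 7: ref 2 -> HIT, frames=[2,6]
Step 8: ref 2 -> HIT, frames=[2,6]
Step 9: ref 6 -> HIT, frames=[2,6]
Step 10: ref 2 -> HIT, frames=[2,6]
Step 11: ref 2 -> HIT, frames=[2,6]
Step 12: ref 1 -> FAULT, evict 6, frames=[2,1]
Step 13: ref 6 -> FAULT, evict 2, frames=[6,1]
Step 14: ref 1 -> HIT, frames=[6,1]
Step 15: ref 2 -> FAULT, evict 6, frames=[2,1]
At step 15: evicted page 6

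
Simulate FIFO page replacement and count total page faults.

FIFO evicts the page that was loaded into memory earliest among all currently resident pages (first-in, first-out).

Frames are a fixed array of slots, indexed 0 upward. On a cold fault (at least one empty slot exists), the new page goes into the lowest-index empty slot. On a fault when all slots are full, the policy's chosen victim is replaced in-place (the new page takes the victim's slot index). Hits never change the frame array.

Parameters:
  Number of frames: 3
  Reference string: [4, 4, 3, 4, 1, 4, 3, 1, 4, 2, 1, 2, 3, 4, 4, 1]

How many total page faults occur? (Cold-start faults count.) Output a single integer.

Answer: 5

Derivation:
Step 0: ref 4 → FAULT, frames=[4,-,-]
Step 1: ref 4 → HIT, frames=[4,-,-]
Step 2: ref 3 → FAULT, frames=[4,3,-]
Step 3: ref 4 → HIT, frames=[4,3,-]
Step 4: ref 1 → FAULT, frames=[4,3,1]
Step 5: ref 4 → HIT, frames=[4,3,1]
Step 6: ref 3 → HIT, frames=[4,3,1]
Step 7: ref 1 → HIT, frames=[4,3,1]
Step 8: ref 4 → HIT, frames=[4,3,1]
Step 9: ref 2 → FAULT (evict 4), frames=[2,3,1]
Step 10: ref 1 → HIT, frames=[2,3,1]
Step 11: ref 2 → HIT, frames=[2,3,1]
Step 12: ref 3 → HIT, frames=[2,3,1]
Step 13: ref 4 → FAULT (evict 3), frames=[2,4,1]
Step 14: ref 4 → HIT, frames=[2,4,1]
Step 15: ref 1 → HIT, frames=[2,4,1]
Total faults: 5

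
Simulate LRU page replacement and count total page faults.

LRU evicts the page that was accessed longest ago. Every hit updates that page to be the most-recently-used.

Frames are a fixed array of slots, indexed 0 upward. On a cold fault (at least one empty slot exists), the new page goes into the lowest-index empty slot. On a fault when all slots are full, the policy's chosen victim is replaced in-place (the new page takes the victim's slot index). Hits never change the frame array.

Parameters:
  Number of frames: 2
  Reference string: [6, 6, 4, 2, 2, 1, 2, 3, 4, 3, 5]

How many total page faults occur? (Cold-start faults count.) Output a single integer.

Answer: 7

Derivation:
Step 0: ref 6 → FAULT, frames=[6,-]
Step 1: ref 6 → HIT, frames=[6,-]
Step 2: ref 4 → FAULT, frames=[6,4]
Step 3: ref 2 → FAULT (evict 6), frames=[2,4]
Step 4: ref 2 → HIT, frames=[2,4]
Step 5: ref 1 → FAULT (evict 4), frames=[2,1]
Step 6: ref 2 → HIT, frames=[2,1]
Step 7: ref 3 → FAULT (evict 1), frames=[2,3]
Step 8: ref 4 → FAULT (evict 2), frames=[4,3]
Step 9: ref 3 → HIT, frames=[4,3]
Step 10: ref 5 → FAULT (evict 4), frames=[5,3]
Total faults: 7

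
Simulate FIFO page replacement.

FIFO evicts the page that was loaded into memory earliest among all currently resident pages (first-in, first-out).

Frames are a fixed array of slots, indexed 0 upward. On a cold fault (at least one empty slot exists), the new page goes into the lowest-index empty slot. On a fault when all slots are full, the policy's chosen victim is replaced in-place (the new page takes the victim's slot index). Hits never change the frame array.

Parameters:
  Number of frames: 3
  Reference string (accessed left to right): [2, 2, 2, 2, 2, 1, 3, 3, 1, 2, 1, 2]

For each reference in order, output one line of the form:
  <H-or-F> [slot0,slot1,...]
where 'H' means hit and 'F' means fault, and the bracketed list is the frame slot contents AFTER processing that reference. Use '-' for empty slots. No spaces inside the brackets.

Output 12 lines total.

F [2,-,-]
H [2,-,-]
H [2,-,-]
H [2,-,-]
H [2,-,-]
F [2,1,-]
F [2,1,3]
H [2,1,3]
H [2,1,3]
H [2,1,3]
H [2,1,3]
H [2,1,3]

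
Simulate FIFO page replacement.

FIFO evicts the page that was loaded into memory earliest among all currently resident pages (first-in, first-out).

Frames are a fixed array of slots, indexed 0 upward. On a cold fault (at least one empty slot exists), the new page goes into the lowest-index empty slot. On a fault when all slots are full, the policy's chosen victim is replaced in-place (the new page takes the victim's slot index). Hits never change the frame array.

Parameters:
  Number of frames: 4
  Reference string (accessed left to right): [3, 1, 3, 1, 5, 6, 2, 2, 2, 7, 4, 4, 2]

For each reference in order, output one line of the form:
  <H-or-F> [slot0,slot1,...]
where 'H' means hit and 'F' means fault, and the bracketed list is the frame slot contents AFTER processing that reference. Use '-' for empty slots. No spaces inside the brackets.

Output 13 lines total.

F [3,-,-,-]
F [3,1,-,-]
H [3,1,-,-]
H [3,1,-,-]
F [3,1,5,-]
F [3,1,5,6]
F [2,1,5,6]
H [2,1,5,6]
H [2,1,5,6]
F [2,7,5,6]
F [2,7,4,6]
H [2,7,4,6]
H [2,7,4,6]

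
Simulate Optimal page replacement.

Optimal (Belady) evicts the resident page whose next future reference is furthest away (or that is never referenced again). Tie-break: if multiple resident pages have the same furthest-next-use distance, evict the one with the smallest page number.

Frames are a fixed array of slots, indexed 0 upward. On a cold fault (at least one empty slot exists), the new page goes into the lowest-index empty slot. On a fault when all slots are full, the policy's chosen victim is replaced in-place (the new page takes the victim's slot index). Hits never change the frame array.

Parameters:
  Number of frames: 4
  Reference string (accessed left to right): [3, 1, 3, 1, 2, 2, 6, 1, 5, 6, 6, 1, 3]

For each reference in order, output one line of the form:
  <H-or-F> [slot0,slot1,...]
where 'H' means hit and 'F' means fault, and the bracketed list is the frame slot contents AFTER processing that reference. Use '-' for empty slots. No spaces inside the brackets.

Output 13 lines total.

F [3,-,-,-]
F [3,1,-,-]
H [3,1,-,-]
H [3,1,-,-]
F [3,1,2,-]
H [3,1,2,-]
F [3,1,2,6]
H [3,1,2,6]
F [3,1,5,6]
H [3,1,5,6]
H [3,1,5,6]
H [3,1,5,6]
H [3,1,5,6]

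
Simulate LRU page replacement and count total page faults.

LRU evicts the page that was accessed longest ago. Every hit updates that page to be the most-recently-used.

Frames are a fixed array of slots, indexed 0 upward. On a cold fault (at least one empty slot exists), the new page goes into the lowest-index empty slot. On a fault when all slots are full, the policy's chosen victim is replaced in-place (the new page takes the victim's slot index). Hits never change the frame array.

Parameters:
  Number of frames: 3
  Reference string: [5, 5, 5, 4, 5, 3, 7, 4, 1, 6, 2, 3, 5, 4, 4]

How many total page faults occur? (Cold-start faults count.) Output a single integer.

Answer: 11

Derivation:
Step 0: ref 5 → FAULT, frames=[5,-,-]
Step 1: ref 5 → HIT, frames=[5,-,-]
Step 2: ref 5 → HIT, frames=[5,-,-]
Step 3: ref 4 → FAULT, frames=[5,4,-]
Step 4: ref 5 → HIT, frames=[5,4,-]
Step 5: ref 3 → FAULT, frames=[5,4,3]
Step 6: ref 7 → FAULT (evict 4), frames=[5,7,3]
Step 7: ref 4 → FAULT (evict 5), frames=[4,7,3]
Step 8: ref 1 → FAULT (evict 3), frames=[4,7,1]
Step 9: ref 6 → FAULT (evict 7), frames=[4,6,1]
Step 10: ref 2 → FAULT (evict 4), frames=[2,6,1]
Step 11: ref 3 → FAULT (evict 1), frames=[2,6,3]
Step 12: ref 5 → FAULT (evict 6), frames=[2,5,3]
Step 13: ref 4 → FAULT (evict 2), frames=[4,5,3]
Step 14: ref 4 → HIT, frames=[4,5,3]
Total faults: 11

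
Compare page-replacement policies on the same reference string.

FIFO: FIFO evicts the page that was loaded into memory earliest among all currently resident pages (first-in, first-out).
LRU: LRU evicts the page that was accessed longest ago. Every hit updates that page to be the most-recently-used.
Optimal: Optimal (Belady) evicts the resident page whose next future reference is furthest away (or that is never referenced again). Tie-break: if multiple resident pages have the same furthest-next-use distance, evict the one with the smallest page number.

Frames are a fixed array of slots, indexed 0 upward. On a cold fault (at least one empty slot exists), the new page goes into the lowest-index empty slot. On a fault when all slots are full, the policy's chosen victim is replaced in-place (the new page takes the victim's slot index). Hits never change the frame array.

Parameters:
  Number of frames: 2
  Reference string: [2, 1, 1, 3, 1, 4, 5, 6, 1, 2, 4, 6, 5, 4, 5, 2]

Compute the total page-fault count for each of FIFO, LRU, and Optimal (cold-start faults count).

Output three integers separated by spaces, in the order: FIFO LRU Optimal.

Answer: 13 13 10

Derivation:
--- FIFO ---
  step 0: ref 2 -> FAULT, frames=[2,-] (faults so far: 1)
  step 1: ref 1 -> FAULT, frames=[2,1] (faults so far: 2)
  step 2: ref 1 -> HIT, frames=[2,1] (faults so far: 2)
  step 3: ref 3 -> FAULT, evict 2, frames=[3,1] (faults so far: 3)
  step 4: ref 1 -> HIT, frames=[3,1] (faults so far: 3)
  step 5: ref 4 -> FAULT, evict 1, frames=[3,4] (faults so far: 4)
  step 6: ref 5 -> FAULT, evict 3, frames=[5,4] (faults so far: 5)
  step 7: ref 6 -> FAULT, evict 4, frames=[5,6] (faults so far: 6)
  step 8: ref 1 -> FAULT, evict 5, frames=[1,6] (faults so far: 7)
  step 9: ref 2 -> FAULT, evict 6, frames=[1,2] (faults so far: 8)
  step 10: ref 4 -> FAULT, evict 1, frames=[4,2] (faults so far: 9)
  step 11: ref 6 -> FAULT, evict 2, frames=[4,6] (faults so far: 10)
  step 12: ref 5 -> FAULT, evict 4, frames=[5,6] (faults so far: 11)
  step 13: ref 4 -> FAULT, evict 6, frames=[5,4] (faults so far: 12)
  step 14: ref 5 -> HIT, frames=[5,4] (faults so far: 12)
  step 15: ref 2 -> FAULT, evict 5, frames=[2,4] (faults so far: 13)
  FIFO total faults: 13
--- LRU ---
  step 0: ref 2 -> FAULT, frames=[2,-] (faults so far: 1)
  step 1: ref 1 -> FAULT, frames=[2,1] (faults so far: 2)
  step 2: ref 1 -> HIT, frames=[2,1] (faults so far: 2)
  step 3: ref 3 -> FAULT, evict 2, frames=[3,1] (faults so far: 3)
  step 4: ref 1 -> HIT, frames=[3,1] (faults so far: 3)
  step 5: ref 4 -> FAULT, evict 3, frames=[4,1] (faults so far: 4)
  step 6: ref 5 -> FAULT, evict 1, frames=[4,5] (faults so far: 5)
  step 7: ref 6 -> FAULT, evict 4, frames=[6,5] (faults so far: 6)
  step 8: ref 1 -> FAULT, evict 5, frames=[6,1] (faults so far: 7)
  step 9: ref 2 -> FAULT, evict 6, frames=[2,1] (faults so far: 8)
  step 10: ref 4 -> FAULT, evict 1, frames=[2,4] (faults so far: 9)
  step 11: ref 6 -> FAULT, evict 2, frames=[6,4] (faults so far: 10)
  step 12: ref 5 -> FAULT, evict 4, frames=[6,5] (faults so far: 11)
  step 13: ref 4 -> FAULT, evict 6, frames=[4,5] (faults so far: 12)
  step 14: ref 5 -> HIT, frames=[4,5] (faults so far: 12)
  step 15: ref 2 -> FAULT, evict 4, frames=[2,5] (faults so far: 13)
  LRU total faults: 13
--- Optimal ---
  step 0: ref 2 -> FAULT, frames=[2,-] (faults so far: 1)
  step 1: ref 1 -> FAULT, frames=[2,1] (faults so far: 2)
  step 2: ref 1 -> HIT, frames=[2,1] (faults so far: 2)
  step 3: ref 3 -> FAULT, evict 2, frames=[3,1] (faults so far: 3)
  step 4: ref 1 -> HIT, frames=[3,1] (faults so far: 3)
  step 5: ref 4 -> FAULT, evict 3, frames=[4,1] (faults so far: 4)
  step 6: ref 5 -> FAULT, evict 4, frames=[5,1] (faults so far: 5)
  step 7: ref 6 -> FAULT, evict 5, frames=[6,1] (faults so far: 6)
  step 8: ref 1 -> HIT, frames=[6,1] (faults so far: 6)
  step 9: ref 2 -> FAULT, evict 1, frames=[6,2] (faults so far: 7)
  step 10: ref 4 -> FAULT, evict 2, frames=[6,4] (faults so far: 8)
  step 11: ref 6 -> HIT, frames=[6,4] (faults so far: 8)
  step 12: ref 5 -> FAULT, evict 6, frames=[5,4] (faults so far: 9)
  step 13: ref 4 -> HIT, frames=[5,4] (faults so far: 9)
  step 14: ref 5 -> HIT, frames=[5,4] (faults so far: 9)
  step 15: ref 2 -> FAULT, evict 4, frames=[5,2] (faults so far: 10)
  Optimal total faults: 10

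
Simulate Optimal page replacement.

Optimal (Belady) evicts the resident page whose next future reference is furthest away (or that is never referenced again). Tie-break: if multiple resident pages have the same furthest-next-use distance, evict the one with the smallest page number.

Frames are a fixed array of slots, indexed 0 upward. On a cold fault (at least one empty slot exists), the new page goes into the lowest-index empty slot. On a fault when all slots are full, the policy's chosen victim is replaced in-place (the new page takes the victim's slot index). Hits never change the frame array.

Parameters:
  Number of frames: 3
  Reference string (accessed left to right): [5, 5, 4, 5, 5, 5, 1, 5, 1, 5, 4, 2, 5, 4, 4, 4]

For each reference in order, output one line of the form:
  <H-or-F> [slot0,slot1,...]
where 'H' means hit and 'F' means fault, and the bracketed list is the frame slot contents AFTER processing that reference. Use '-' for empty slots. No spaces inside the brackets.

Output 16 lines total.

F [5,-,-]
H [5,-,-]
F [5,4,-]
H [5,4,-]
H [5,4,-]
H [5,4,-]
F [5,4,1]
H [5,4,1]
H [5,4,1]
H [5,4,1]
H [5,4,1]
F [5,4,2]
H [5,4,2]
H [5,4,2]
H [5,4,2]
H [5,4,2]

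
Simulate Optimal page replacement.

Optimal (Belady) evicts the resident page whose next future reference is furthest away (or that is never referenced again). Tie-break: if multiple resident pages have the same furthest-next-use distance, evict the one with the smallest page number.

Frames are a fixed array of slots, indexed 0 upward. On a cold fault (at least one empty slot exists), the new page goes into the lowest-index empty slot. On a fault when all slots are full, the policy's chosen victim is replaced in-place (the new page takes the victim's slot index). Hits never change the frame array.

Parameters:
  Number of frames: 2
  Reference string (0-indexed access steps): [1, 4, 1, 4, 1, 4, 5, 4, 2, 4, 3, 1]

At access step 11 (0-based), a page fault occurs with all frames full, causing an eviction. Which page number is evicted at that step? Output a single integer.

Answer: 3

Derivation:
Step 0: ref 1 -> FAULT, frames=[1,-]
Step 1: ref 4 -> FAULT, frames=[1,4]
Step 2: ref 1 -> HIT, frames=[1,4]
Step 3: ref 4 -> HIT, frames=[1,4]
Step 4: ref 1 -> HIT, frames=[1,4]
Step 5: ref 4 -> HIT, frames=[1,4]
Step 6: ref 5 -> FAULT, evict 1, frames=[5,4]
Step 7: ref 4 -> HIT, frames=[5,4]
Step 8: ref 2 -> FAULT, evict 5, frames=[2,4]
Step 9: ref 4 -> HIT, frames=[2,4]
Step 10: ref 3 -> FAULT, evict 2, frames=[3,4]
Step 11: ref 1 -> FAULT, evict 3, frames=[1,4]
At step 11: evicted page 3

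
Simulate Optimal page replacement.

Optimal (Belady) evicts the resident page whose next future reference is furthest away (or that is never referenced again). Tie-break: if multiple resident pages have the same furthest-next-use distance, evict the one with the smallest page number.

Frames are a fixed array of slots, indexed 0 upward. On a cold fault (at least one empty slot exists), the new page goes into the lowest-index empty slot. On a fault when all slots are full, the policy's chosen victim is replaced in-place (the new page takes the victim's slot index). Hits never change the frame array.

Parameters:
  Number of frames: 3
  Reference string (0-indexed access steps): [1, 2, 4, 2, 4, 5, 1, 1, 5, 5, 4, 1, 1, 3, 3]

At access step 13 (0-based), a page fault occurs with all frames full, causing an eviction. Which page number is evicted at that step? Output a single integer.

Step 0: ref 1 -> FAULT, frames=[1,-,-]
Step 1: ref 2 -> FAULT, frames=[1,2,-]
Step 2: ref 4 -> FAULT, frames=[1,2,4]
Step 3: ref 2 -> HIT, frames=[1,2,4]
Step 4: ref 4 -> HIT, frames=[1,2,4]
Step 5: ref 5 -> FAULT, evict 2, frames=[1,5,4]
Step 6: ref 1 -> HIT, frames=[1,5,4]
Step 7: ref 1 -> HIT, frames=[1,5,4]
Step 8: ref 5 -> HIT, frames=[1,5,4]
Step 9: ref 5 -> HIT, frames=[1,5,4]
Step 10: ref 4 -> HIT, frames=[1,5,4]
Step 11: ref 1 -> HIT, frames=[1,5,4]
Step 12: ref 1 -> HIT, frames=[1,5,4]
Step 13: ref 3 -> FAULT, evict 1, frames=[3,5,4]
At step 13: evicted page 1

Answer: 1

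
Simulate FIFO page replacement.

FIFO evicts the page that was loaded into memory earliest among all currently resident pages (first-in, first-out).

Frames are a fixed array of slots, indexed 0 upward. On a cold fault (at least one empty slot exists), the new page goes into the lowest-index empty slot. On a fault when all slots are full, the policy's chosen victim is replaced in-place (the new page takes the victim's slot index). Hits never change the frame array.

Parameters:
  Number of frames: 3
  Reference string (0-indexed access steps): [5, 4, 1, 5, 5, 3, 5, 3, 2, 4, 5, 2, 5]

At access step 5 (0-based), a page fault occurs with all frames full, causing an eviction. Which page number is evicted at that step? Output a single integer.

Step 0: ref 5 -> FAULT, frames=[5,-,-]
Step 1: ref 4 -> FAULT, frames=[5,4,-]
Step 2: ref 1 -> FAULT, frames=[5,4,1]
Step 3: ref 5 -> HIT, frames=[5,4,1]
Step 4: ref 5 -> HIT, frames=[5,4,1]
Step 5: ref 3 -> FAULT, evict 5, frames=[3,4,1]
At step 5: evicted page 5

Answer: 5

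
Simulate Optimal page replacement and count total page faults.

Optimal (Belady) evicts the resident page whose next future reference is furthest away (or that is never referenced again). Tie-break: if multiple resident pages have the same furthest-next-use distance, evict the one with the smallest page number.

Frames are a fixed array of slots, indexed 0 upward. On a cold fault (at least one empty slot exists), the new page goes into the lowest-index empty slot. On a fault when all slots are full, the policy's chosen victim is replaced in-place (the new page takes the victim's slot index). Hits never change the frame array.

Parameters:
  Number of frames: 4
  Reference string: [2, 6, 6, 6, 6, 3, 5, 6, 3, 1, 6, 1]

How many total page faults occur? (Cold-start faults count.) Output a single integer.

Answer: 5

Derivation:
Step 0: ref 2 → FAULT, frames=[2,-,-,-]
Step 1: ref 6 → FAULT, frames=[2,6,-,-]
Step 2: ref 6 → HIT, frames=[2,6,-,-]
Step 3: ref 6 → HIT, frames=[2,6,-,-]
Step 4: ref 6 → HIT, frames=[2,6,-,-]
Step 5: ref 3 → FAULT, frames=[2,6,3,-]
Step 6: ref 5 → FAULT, frames=[2,6,3,5]
Step 7: ref 6 → HIT, frames=[2,6,3,5]
Step 8: ref 3 → HIT, frames=[2,6,3,5]
Step 9: ref 1 → FAULT (evict 2), frames=[1,6,3,5]
Step 10: ref 6 → HIT, frames=[1,6,3,5]
Step 11: ref 1 → HIT, frames=[1,6,3,5]
Total faults: 5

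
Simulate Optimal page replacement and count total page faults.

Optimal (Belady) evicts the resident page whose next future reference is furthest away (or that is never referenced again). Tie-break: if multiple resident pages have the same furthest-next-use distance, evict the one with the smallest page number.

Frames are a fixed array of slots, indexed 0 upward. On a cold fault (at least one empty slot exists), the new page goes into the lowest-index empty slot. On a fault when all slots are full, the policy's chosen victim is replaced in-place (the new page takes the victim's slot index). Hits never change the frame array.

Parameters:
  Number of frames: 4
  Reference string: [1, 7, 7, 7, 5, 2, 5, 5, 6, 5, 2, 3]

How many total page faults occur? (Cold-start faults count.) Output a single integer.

Answer: 6

Derivation:
Step 0: ref 1 → FAULT, frames=[1,-,-,-]
Step 1: ref 7 → FAULT, frames=[1,7,-,-]
Step 2: ref 7 → HIT, frames=[1,7,-,-]
Step 3: ref 7 → HIT, frames=[1,7,-,-]
Step 4: ref 5 → FAULT, frames=[1,7,5,-]
Step 5: ref 2 → FAULT, frames=[1,7,5,2]
Step 6: ref 5 → HIT, frames=[1,7,5,2]
Step 7: ref 5 → HIT, frames=[1,7,5,2]
Step 8: ref 6 → FAULT (evict 1), frames=[6,7,5,2]
Step 9: ref 5 → HIT, frames=[6,7,5,2]
Step 10: ref 2 → HIT, frames=[6,7,5,2]
Step 11: ref 3 → FAULT (evict 2), frames=[6,7,5,3]
Total faults: 6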